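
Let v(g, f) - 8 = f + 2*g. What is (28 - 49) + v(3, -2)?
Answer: -9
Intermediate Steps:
v(g, f) = 8 + f + 2*g (v(g, f) = 8 + (f + 2*g) = 8 + f + 2*g)
(28 - 49) + v(3, -2) = (28 - 49) + (8 - 2 + 2*3) = -21 + (8 - 2 + 6) = -21 + 12 = -9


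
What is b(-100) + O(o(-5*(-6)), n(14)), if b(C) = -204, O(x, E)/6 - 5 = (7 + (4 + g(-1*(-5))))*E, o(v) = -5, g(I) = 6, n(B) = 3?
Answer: 132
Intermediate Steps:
O(x, E) = 30 + 102*E (O(x, E) = 30 + 6*((7 + (4 + 6))*E) = 30 + 6*((7 + 10)*E) = 30 + 6*(17*E) = 30 + 102*E)
b(-100) + O(o(-5*(-6)), n(14)) = -204 + (30 + 102*3) = -204 + (30 + 306) = -204 + 336 = 132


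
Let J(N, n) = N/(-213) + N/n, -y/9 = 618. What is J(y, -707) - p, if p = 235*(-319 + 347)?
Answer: -328590580/50197 ≈ -6546.0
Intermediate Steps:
y = -5562 (y = -9*618 = -5562)
J(N, n) = -N/213 + N/n (J(N, n) = N*(-1/213) + N/n = -N/213 + N/n)
p = 6580 (p = 235*28 = 6580)
J(y, -707) - p = (-1/213*(-5562) - 5562/(-707)) - 1*6580 = (1854/71 - 5562*(-1/707)) - 6580 = (1854/71 + 5562/707) - 6580 = 1705680/50197 - 6580 = -328590580/50197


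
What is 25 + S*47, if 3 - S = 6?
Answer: -116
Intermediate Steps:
S = -3 (S = 3 - 1*6 = 3 - 6 = -3)
25 + S*47 = 25 - 3*47 = 25 - 141 = -116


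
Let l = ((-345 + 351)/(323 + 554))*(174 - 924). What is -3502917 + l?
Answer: -3072062709/877 ≈ -3.5029e+6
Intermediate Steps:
l = -4500/877 (l = (6/877)*(-750) = -4500/877 ≈ -5.1311)
-3502917 + l = -3502917 - 4500/877 = -3072062709/877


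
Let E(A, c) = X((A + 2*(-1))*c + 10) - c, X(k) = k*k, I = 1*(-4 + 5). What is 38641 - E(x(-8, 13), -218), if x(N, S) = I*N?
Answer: -4757677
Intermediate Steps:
I = 1 (I = 1*1 = 1)
X(k) = k²
x(N, S) = N (x(N, S) = 1*N = N)
E(A, c) = (10 + c*(-2 + A))² - c (E(A, c) = ((A + 2*(-1))*c + 10)² - c = ((A - 2)*c + 10)² - c = ((-2 + A)*c + 10)² - c = (c*(-2 + A) + 10)² - c = (10 + c*(-2 + A))² - c)
38641 - E(x(-8, 13), -218) = 38641 - ((10 - 2*(-218) - 8*(-218))² - 1*(-218)) = 38641 - ((10 + 436 + 1744)² + 218) = 38641 - (2190² + 218) = 38641 - (4796100 + 218) = 38641 - 1*4796318 = 38641 - 4796318 = -4757677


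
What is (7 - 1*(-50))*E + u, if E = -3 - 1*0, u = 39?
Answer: -132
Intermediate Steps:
E = -3 (E = -3 + 0 = -3)
(7 - 1*(-50))*E + u = (7 - 1*(-50))*(-3) + 39 = (7 + 50)*(-3) + 39 = 57*(-3) + 39 = -171 + 39 = -132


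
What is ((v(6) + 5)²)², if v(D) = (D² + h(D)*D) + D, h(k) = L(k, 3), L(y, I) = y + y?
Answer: 200533921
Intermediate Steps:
L(y, I) = 2*y
h(k) = 2*k
v(D) = D + 3*D² (v(D) = (D² + (2*D)*D) + D = (D² + 2*D²) + D = 3*D² + D = D + 3*D²)
((v(6) + 5)²)² = ((6*(1 + 3*6) + 5)²)² = ((6*(1 + 18) + 5)²)² = ((6*19 + 5)²)² = ((114 + 5)²)² = (119²)² = 14161² = 200533921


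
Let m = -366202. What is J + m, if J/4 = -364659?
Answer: -1824838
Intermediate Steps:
J = -1458636 (J = 4*(-364659) = -1458636)
J + m = -1458636 - 366202 = -1824838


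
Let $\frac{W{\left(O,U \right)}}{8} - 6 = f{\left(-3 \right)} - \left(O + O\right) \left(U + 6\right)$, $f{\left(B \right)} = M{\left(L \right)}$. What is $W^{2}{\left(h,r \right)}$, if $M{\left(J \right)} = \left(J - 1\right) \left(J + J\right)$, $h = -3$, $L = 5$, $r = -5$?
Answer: $173056$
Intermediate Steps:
$M{\left(J \right)} = 2 J \left(-1 + J\right)$ ($M{\left(J \right)} = \left(-1 + J\right) 2 J = 2 J \left(-1 + J\right)$)
$f{\left(B \right)} = 40$ ($f{\left(B \right)} = 2 \cdot 5 \left(-1 + 5\right) = 2 \cdot 5 \cdot 4 = 40$)
$W{\left(O,U \right)} = 368 - 16 O \left(6 + U\right)$ ($W{\left(O,U \right)} = 48 + 8 \left(40 - \left(O + O\right) \left(U + 6\right)\right) = 48 + 8 \left(40 - 2 O \left(6 + U\right)\right) = 48 - \left(-320 + 16 O \left(6 + U\right)\right) = 368 - 16 O \left(6 + U\right)$)
$W^{2}{\left(h,r \right)} = \left(368 - -288 - \left(-48\right) \left(-5\right)\right)^{2} = \left(368 + 288 - 240\right)^{2} = 416^{2} = 173056$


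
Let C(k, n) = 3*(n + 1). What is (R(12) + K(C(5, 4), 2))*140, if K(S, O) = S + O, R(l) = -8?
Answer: 1260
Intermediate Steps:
C(k, n) = 3 + 3*n (C(k, n) = 3*(1 + n) = 3 + 3*n)
K(S, O) = O + S
(R(12) + K(C(5, 4), 2))*140 = (-8 + (2 + (3 + 3*4)))*140 = (-8 + (2 + (3 + 12)))*140 = (-8 + (2 + 15))*140 = (-8 + 17)*140 = 9*140 = 1260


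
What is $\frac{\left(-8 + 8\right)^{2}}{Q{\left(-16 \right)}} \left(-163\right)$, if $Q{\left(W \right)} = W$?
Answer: $0$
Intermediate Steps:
$\frac{\left(-8 + 8\right)^{2}}{Q{\left(-16 \right)}} \left(-163\right) = \frac{\left(-8 + 8\right)^{2}}{-16} \left(-163\right) = 0^{2} \left(- \frac{1}{16}\right) \left(-163\right) = 0 \left(- \frac{1}{16}\right) \left(-163\right) = 0 \left(-163\right) = 0$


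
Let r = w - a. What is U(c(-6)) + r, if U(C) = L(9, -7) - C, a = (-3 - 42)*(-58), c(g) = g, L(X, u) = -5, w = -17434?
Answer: -20043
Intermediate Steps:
a = 2610 (a = -45*(-58) = 2610)
U(C) = -5 - C
r = -20044 (r = -17434 - 1*2610 = -17434 - 2610 = -20044)
U(c(-6)) + r = (-5 - 1*(-6)) - 20044 = (-5 + 6) - 20044 = 1 - 20044 = -20043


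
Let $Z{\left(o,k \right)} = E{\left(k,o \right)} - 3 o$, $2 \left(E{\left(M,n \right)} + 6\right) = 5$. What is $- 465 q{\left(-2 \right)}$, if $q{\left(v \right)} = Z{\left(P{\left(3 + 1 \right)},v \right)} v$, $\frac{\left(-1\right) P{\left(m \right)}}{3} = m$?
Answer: $30225$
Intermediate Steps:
$E{\left(M,n \right)} = - \frac{7}{2}$ ($E{\left(M,n \right)} = -6 + \frac{1}{2} \cdot 5 = -6 + \frac{5}{2} = - \frac{7}{2}$)
$P{\left(m \right)} = - 3 m$
$Z{\left(o,k \right)} = - \frac{7}{2} - 3 o$
$q{\left(v \right)} = \frac{65 v}{2}$ ($q{\left(v \right)} = \left(- \frac{7}{2} - 3 \left(- 3 \left(3 + 1\right)\right)\right) v = \left(- \frac{7}{2} - 3 \left(\left(-3\right) 4\right)\right) v = \left(- \frac{7}{2} - -36\right) v = \left(- \frac{7}{2} + 36\right) v = \frac{65 v}{2}$)
$- 465 q{\left(-2 \right)} = - 465 \cdot \frac{65}{2} \left(-2\right) = \left(-465\right) \left(-65\right) = 30225$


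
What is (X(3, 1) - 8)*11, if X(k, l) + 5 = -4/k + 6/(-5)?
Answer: -2563/15 ≈ -170.87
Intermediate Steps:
X(k, l) = -31/5 - 4/k (X(k, l) = -5 + (-4/k + 6/(-5)) = -5 + (-4/k + 6*(-1/5)) = -5 + (-4/k - 6/5) = -5 + (-6/5 - 4/k) = -31/5 - 4/k)
(X(3, 1) - 8)*11 = ((-31/5 - 4/3) - 8)*11 = (-113/15 - 8)*11 = -233/15*11 = -2563/15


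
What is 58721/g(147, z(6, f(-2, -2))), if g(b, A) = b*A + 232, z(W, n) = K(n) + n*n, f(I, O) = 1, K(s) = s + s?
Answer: 58721/673 ≈ 87.253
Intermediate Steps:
K(s) = 2*s
z(W, n) = n**2 + 2*n (z(W, n) = 2*n + n*n = 2*n + n**2 = n**2 + 2*n)
g(b, A) = 232 + A*b (g(b, A) = A*b + 232 = 232 + A*b)
58721/g(147, z(6, f(-2, -2))) = 58721/(232 + (1*(2 + 1))*147) = 58721/(232 + (1*3)*147) = 58721/(232 + 3*147) = 58721/(232 + 441) = 58721/673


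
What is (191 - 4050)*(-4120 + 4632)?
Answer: -1975808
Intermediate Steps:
(191 - 4050)*(-4120 + 4632) = -3859*512 = -1975808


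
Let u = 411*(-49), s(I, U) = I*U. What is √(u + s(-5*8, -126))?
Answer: I*√15099 ≈ 122.88*I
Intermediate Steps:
u = -20139
√(u + s(-5*8, -126)) = √(-20139 - 5*8*(-126)) = √(-20139 - 40*(-126)) = √(-20139 + 5040) = √(-15099) = I*√15099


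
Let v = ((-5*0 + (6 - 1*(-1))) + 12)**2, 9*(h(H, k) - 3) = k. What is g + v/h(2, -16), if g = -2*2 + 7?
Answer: 3282/11 ≈ 298.36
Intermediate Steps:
h(H, k) = 3 + k/9
g = 3 (g = -4 + 7 = 3)
v = 361 (v = ((0 + (6 + 1)) + 12)**2 = ((0 + 7) + 12)**2 = (7 + 12)**2 = 19**2 = 361)
g + v/h(2, -16) = 3 + 361/(3 + (1/9)*(-16)) = 3 + 361/(3 - 16/9) = 3 + 361/(11/9) = 3 + 361*(9/11) = 3 + 3249/11 = 3282/11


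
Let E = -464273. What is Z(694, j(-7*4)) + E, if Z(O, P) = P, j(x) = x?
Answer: -464301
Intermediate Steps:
Z(694, j(-7*4)) + E = -7*4 - 464273 = -28 - 464273 = -464301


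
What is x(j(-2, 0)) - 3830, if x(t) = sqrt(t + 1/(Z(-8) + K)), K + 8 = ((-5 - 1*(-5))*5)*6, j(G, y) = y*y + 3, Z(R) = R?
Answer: -3830 + sqrt(47)/4 ≈ -3828.3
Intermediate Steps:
j(G, y) = 3 + y**2 (j(G, y) = y**2 + 3 = 3 + y**2)
K = -8 (K = -8 + ((-5 - 1*(-5))*5)*6 = -8 + ((-5 + 5)*5)*6 = -8 + (0*5)*6 = -8 + 0*6 = -8 + 0 = -8)
x(t) = sqrt(-1/16 + t) (x(t) = sqrt(t + 1/(-8 - 8)) = sqrt(t + 1/(-16)) = sqrt(t - 1/16) = sqrt(-1/16 + t))
x(j(-2, 0)) - 3830 = sqrt(-1 + 16*(3 + 0**2))/4 - 3830 = sqrt(-1 + 16*(3 + 0))/4 - 3830 = sqrt(-1 + 16*3)/4 - 3830 = sqrt(-1 + 48)/4 - 3830 = sqrt(47)/4 - 3830 = -3830 + sqrt(47)/4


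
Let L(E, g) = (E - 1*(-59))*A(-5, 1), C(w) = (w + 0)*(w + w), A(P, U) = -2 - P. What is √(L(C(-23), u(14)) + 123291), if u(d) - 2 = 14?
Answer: √126642 ≈ 355.87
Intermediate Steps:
u(d) = 16 (u(d) = 2 + 14 = 16)
C(w) = 2*w² (C(w) = w*(2*w) = 2*w²)
L(E, g) = 177 + 3*E (L(E, g) = (E - 1*(-59))*(-2 - 1*(-5)) = (E + 59)*(-2 + 5) = (59 + E)*3 = 177 + 3*E)
√(L(C(-23), u(14)) + 123291) = √((177 + 3*(2*(-23)²)) + 123291) = √((177 + 3*(2*529)) + 123291) = √((177 + 3*1058) + 123291) = √((177 + 3174) + 123291) = √(3351 + 123291) = √126642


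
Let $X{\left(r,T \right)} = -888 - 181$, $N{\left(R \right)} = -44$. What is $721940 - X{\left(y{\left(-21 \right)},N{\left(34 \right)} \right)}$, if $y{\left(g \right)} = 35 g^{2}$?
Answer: $723009$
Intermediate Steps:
$X{\left(r,T \right)} = -1069$
$721940 - X{\left(y{\left(-21 \right)},N{\left(34 \right)} \right)} = 721940 - -1069 = 721940 + 1069 = 723009$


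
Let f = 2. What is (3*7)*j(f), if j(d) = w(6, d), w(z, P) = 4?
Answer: 84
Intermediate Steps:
j(d) = 4
(3*7)*j(f) = (3*7)*4 = 21*4 = 84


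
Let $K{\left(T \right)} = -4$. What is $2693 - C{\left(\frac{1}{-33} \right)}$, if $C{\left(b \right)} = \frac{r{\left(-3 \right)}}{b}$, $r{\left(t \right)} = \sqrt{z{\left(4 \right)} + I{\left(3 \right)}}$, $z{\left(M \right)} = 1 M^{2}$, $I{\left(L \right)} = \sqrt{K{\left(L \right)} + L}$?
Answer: $2693 + 33 \sqrt{16 + i} \approx 2825.1 + 4.123 i$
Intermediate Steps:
$I{\left(L \right)} = \sqrt{-4 + L}$
$z{\left(M \right)} = M^{2}$
$r{\left(t \right)} = \sqrt{16 + i}$ ($r{\left(t \right)} = \sqrt{4^{2} + \sqrt{-4 + 3}} = \sqrt{16 + \sqrt{-1}} = \sqrt{16 + i}$)
$C{\left(b \right)} = \frac{\sqrt{16 + i}}{b}$
$2693 - C{\left(\frac{1}{-33} \right)} = 2693 - \frac{\sqrt{16 + i}}{\frac{1}{-33}} = 2693 - \frac{\sqrt{16 + i}}{- \frac{1}{33}} = 2693 - - 33 \sqrt{16 + i} = 2693 + 33 \sqrt{16 + i}$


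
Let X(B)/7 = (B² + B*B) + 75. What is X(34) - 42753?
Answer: -26044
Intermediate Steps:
X(B) = 525 + 14*B² (X(B) = 7*((B² + B*B) + 75) = 7*((B² + B²) + 75) = 7*(2*B² + 75) = 7*(75 + 2*B²) = 525 + 14*B²)
X(34) - 42753 = (525 + 14*34²) - 42753 = (525 + 14*1156) - 42753 = (525 + 16184) - 42753 = 16709 - 42753 = -26044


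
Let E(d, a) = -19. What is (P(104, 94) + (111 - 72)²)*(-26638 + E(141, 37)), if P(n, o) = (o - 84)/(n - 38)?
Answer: -1338128086/33 ≈ -4.0549e+7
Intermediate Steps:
P(n, o) = (-84 + o)/(-38 + n)
(P(104, 94) + (111 - 72)²)*(-26638 + E(141, 37)) = ((-84 + 94)/(-38 + 104) + (111 - 72)²)*(-26638 - 19) = (10/66 + 39²)*(-26657) = ((1/66)*10 + 1521)*(-26657) = (5/33 + 1521)*(-26657) = (50198/33)*(-26657) = -1338128086/33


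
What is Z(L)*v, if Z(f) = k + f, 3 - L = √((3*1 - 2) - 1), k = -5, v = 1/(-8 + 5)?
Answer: ⅔ ≈ 0.66667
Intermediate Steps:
v = -⅓ (v = 1/(-3) = -⅓ ≈ -0.33333)
L = 3 (L = 3 - √((3*1 - 2) - 1) = 3 - √((3 - 2) - 1) = 3 - √(1 - 1) = 3 - √0 = 3 - 1*0 = 3 + 0 = 3)
Z(f) = -5 + f
Z(L)*v = (-5 + 3)*(-⅓) = -2*(-⅓) = ⅔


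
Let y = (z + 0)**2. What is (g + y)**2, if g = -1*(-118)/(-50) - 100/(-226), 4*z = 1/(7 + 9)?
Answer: 492183409632849/133892669440000 ≈ 3.6760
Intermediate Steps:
z = 1/64 (z = 1/(4*(7 + 9)) = (1/4)/16 = (1/4)*(1/16) = 1/64 ≈ 0.015625)
y = 1/4096 (y = (1/64 + 0)**2 = (1/64)**2 = 1/4096 ≈ 0.00024414)
g = -5417/2825 (g = 118*(-1/50) - 100*(-1/226) = -59/25 + 50/113 = -5417/2825 ≈ -1.9175)
(g + y)**2 = (-5417/2825 + 1/4096)**2 = (-22185207/11571200)**2 = 492183409632849/133892669440000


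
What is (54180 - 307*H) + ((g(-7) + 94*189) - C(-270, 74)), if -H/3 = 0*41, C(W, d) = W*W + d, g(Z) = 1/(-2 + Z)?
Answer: -9253/9 ≈ -1028.1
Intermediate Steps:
C(W, d) = d + W² (C(W, d) = W² + d = d + W²)
H = 0 (H = -0*41 = -3*0 = 0)
(54180 - 307*H) + ((g(-7) + 94*189) - C(-270, 74)) = (54180 - 307*0) + ((1/(-2 - 7) + 94*189) - (74 + (-270)²)) = (54180 + 0) + ((1/(-9) + 17766) - (74 + 72900)) = 54180 + ((-⅑ + 17766) - 1*72974) = 54180 + (159893/9 - 72974) = 54180 - 496873/9 = -9253/9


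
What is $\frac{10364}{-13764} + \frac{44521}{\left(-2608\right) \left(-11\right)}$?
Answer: $\frac{78866153}{98715408} \approx 0.79892$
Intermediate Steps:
$\frac{10364}{-13764} + \frac{44521}{\left(-2608\right) \left(-11\right)} = 10364 \left(- \frac{1}{13764}\right) + \frac{44521}{28688} = - \frac{2591}{3441} + 44521 \cdot \frac{1}{28688} = - \frac{2591}{3441} + \frac{44521}{28688} = \frac{78866153}{98715408}$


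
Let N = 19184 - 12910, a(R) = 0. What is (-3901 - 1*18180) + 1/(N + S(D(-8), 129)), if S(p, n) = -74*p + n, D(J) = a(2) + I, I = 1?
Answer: -139750648/6329 ≈ -22081.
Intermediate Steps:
D(J) = 1 (D(J) = 0 + 1 = 1)
N = 6274
S(p, n) = n - 74*p
(-3901 - 1*18180) + 1/(N + S(D(-8), 129)) = (-3901 - 1*18180) + 1/(6274 + (129 - 74*1)) = (-3901 - 18180) + 1/(6274 + (129 - 74)) = -22081 + 1/(6274 + 55) = -22081 + 1/6329 = -139750648/6329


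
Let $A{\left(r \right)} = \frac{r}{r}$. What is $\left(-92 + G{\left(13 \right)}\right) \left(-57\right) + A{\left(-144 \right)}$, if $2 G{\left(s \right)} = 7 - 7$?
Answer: $5245$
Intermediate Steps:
$G{\left(s \right)} = 0$ ($G{\left(s \right)} = \frac{7 - 7}{2} = \frac{1}{2} \cdot 0 = 0$)
$A{\left(r \right)} = 1$
$\left(-92 + G{\left(13 \right)}\right) \left(-57\right) + A{\left(-144 \right)} = \left(-92 + 0\right) \left(-57\right) + 1 = \left(-92\right) \left(-57\right) + 1 = 5244 + 1 = 5245$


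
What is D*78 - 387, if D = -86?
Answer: -7095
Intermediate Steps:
D*78 - 387 = -86*78 - 387 = -6708 - 387 = -7095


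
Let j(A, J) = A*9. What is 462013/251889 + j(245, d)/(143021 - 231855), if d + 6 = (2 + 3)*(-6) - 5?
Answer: 40487047597/22376307426 ≈ 1.8094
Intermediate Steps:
d = -41 (d = -6 + ((2 + 3)*(-6) - 5) = -6 + (5*(-6) - 5) = -6 + (-30 - 5) = -6 - 35 = -41)
j(A, J) = 9*A
462013/251889 + j(245, d)/(143021 - 231855) = 462013/251889 + (9*245)/(143021 - 231855) = 462013*(1/251889) + 2205/(-88834) = 462013/251889 + 2205*(-1/88834) = 462013/251889 - 2205/88834 = 40487047597/22376307426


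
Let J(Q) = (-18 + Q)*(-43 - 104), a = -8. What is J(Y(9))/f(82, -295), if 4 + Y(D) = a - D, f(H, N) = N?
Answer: -5733/295 ≈ -19.434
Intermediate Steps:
Y(D) = -12 - D (Y(D) = -4 + (-8 - D) = -12 - D)
J(Q) = 2646 - 147*Q (J(Q) = (-18 + Q)*(-147) = 2646 - 147*Q)
J(Y(9))/f(82, -295) = (2646 - 147*(-12 - 1*9))/(-295) = (2646 - 147*(-12 - 9))*(-1/295) = (2646 - 147*(-21))*(-1/295) = (2646 + 3087)*(-1/295) = 5733*(-1/295) = -5733/295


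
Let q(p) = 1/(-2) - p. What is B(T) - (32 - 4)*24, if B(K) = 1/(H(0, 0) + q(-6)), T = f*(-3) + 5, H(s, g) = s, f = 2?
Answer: -7390/11 ≈ -671.82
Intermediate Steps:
T = -1 (T = 2*(-3) + 5 = -6 + 5 = -1)
q(p) = -½ - p (q(p) = 1*(-½) - p = -½ - p)
B(K) = 2/11 (B(K) = 1/(0 + (-½ - 1*(-6))) = 1/(0 + (-½ + 6)) = 1/(0 + 11/2) = 1/(11/2) = 2/11)
B(T) - (32 - 4)*24 = 2/11 - (32 - 4)*24 = 2/11 - 28*24 = 2/11 - 1*672 = 2/11 - 672 = -7390/11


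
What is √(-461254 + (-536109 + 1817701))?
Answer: √820338 ≈ 905.72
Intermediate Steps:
√(-461254 + (-536109 + 1817701)) = √(-461254 + 1281592) = √820338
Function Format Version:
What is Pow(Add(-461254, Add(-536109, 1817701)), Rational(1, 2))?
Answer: Pow(820338, Rational(1, 2)) ≈ 905.72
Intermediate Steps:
Pow(Add(-461254, Add(-536109, 1817701)), Rational(1, 2)) = Pow(Add(-461254, 1281592), Rational(1, 2)) = Pow(820338, Rational(1, 2))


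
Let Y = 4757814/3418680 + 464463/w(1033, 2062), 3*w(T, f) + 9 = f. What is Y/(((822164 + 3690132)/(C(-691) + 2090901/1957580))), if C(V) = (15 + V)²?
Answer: 711677320076227915467237/10332686445929246691200 ≈ 68.876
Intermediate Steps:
w(T, f) = -3 + f/3
Y = 795553149777/1169758340 (Y = 4757814/3418680 + 464463/(-3 + (⅓)*2062) = 4757814*(1/3418680) + 464463/(-3 + 2062/3) = 792969/569780 + 464463/(2053/3) = 792969/569780 + 464463*(3/2053) = 792969/569780 + 1393389/2053 = 795553149777/1169758340 ≈ 680.10)
Y/(((822164 + 3690132)/(C(-691) + 2090901/1957580))) = 795553149777/(1169758340*(((822164 + 3690132)/((15 - 691)² + 2090901/1957580)))) = 795553149777/(1169758340*((4512296/((-676)² + 2090901*(1/1957580))))) = 795553149777/(1169758340*((4512296/(456976 + 2090901/1957580)))) = 795553149777/(1169758340*((4512296/(894569168981/1957580)))) = 795553149777/(1169758340*((4512296*(1957580/894569168981)))) = 795553149777/(1169758340*(8833180403680/894569168981)) = (795553149777/1169758340)*(894569168981/8833180403680) = 711677320076227915467237/10332686445929246691200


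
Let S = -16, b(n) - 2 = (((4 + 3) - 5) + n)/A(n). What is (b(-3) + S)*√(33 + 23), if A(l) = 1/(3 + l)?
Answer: nan ≈ nan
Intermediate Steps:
b(n) = 2 + (2 + n)*(3 + n) (b(n) = 2 + (((4 + 3) - 5) + n)/(1/(3 + n)) = 2 + ((7 - 5) + n)*(3 + n) = 2 + (2 + n)*(3 + n))
(b(-3) + S)*√(33 + 23) = ((2 + (2 - 3)*(3 - 3)) - 16)*√(33 + 23) = ((2 - 1*0) - 16)*√56 = ((2 + 0) - 16)*(2*√14) = (2 - 16)*(2*√14) = -28*√14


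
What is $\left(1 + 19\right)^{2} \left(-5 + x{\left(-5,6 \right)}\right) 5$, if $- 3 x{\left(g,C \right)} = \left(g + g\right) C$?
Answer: $30000$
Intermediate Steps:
$x{\left(g,C \right)} = - \frac{2 C g}{3}$ ($x{\left(g,C \right)} = - \frac{\left(g + g\right) C}{3} = - \frac{2 g C}{3} = - \frac{2 C g}{3}$)
$\left(1 + 19\right)^{2} \left(-5 + x{\left(-5,6 \right)}\right) 5 = \left(1 + 19\right)^{2} \left(-5 - 4 \left(-5\right)\right) 5 = 20^{2} \left(-5 + 20\right) 5 = 400 \cdot 15 \cdot 5 = 400 \cdot 75 = 30000$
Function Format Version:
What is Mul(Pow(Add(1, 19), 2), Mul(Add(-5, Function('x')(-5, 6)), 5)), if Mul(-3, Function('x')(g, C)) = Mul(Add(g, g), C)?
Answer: 30000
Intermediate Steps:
Function('x')(g, C) = Mul(Rational(-2, 3), C, g) (Function('x')(g, C) = Mul(Rational(-1, 3), Mul(Add(g, g), C)) = Mul(Rational(-1, 3), Mul(Mul(2, g), C)) = Mul(Rational(-1, 3), Mul(2, C, g)) = Mul(Rational(-2, 3), C, g))
Mul(Pow(Add(1, 19), 2), Mul(Add(-5, Function('x')(-5, 6)), 5)) = Mul(Pow(Add(1, 19), 2), Mul(Add(-5, Mul(Rational(-2, 3), 6, -5)), 5)) = Mul(Pow(20, 2), Mul(Add(-5, 20), 5)) = Mul(400, Mul(15, 5)) = Mul(400, 75) = 30000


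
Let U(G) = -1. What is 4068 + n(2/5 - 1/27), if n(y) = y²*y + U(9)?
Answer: 10006462774/2460375 ≈ 4067.0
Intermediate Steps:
n(y) = -1 + y³ (n(y) = y²*y - 1 = y³ - 1 = -1 + y³)
4068 + n(2/5 - 1/27) = 4068 + (-1 + (2/5 - 1/27)³) = 4068 + (-1 + (2*(⅕) - 1*1/27)³) = 4068 + (-1 + (⅖ - 1/27)³) = 4068 + (-1 + (49/135)³) = 4068 + (-1 + 117649/2460375) = 4068 - 2342726/2460375 = 10006462774/2460375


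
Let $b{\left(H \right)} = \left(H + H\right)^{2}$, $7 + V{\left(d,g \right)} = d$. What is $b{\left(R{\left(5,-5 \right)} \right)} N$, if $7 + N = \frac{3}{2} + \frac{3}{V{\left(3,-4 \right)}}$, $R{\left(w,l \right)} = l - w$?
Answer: $-2500$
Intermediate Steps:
$V{\left(d,g \right)} = -7 + d$
$b{\left(H \right)} = 4 H^{2}$ ($b{\left(H \right)} = \left(2 H\right)^{2} = 4 H^{2}$)
$N = - \frac{25}{4}$ ($N = -7 + \left(\frac{3}{2} + \frac{3}{-7 + 3}\right) = -7 + \left(3 \cdot \frac{1}{2} + \frac{3}{-4}\right) = -7 + \left(\frac{3}{2} + 3 \left(- \frac{1}{4}\right)\right) = -7 + \left(\frac{3}{2} - \frac{3}{4}\right) = -7 + \frac{3}{4} = - \frac{25}{4} \approx -6.25$)
$b{\left(R{\left(5,-5 \right)} \right)} N = 4 \left(-5 - 5\right)^{2} \left(- \frac{25}{4}\right) = 4 \left(-10\right)^{2} \left(- \frac{25}{4}\right) = 4 \cdot 100 \left(- \frac{25}{4}\right) = 400 \left(- \frac{25}{4}\right) = -2500$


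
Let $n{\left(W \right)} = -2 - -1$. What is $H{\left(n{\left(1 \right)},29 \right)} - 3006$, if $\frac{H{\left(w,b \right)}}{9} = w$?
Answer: $-3015$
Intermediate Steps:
$n{\left(W \right)} = -1$ ($n{\left(W \right)} = -2 + 1 = -1$)
$H{\left(w,b \right)} = 9 w$
$H{\left(n{\left(1 \right)},29 \right)} - 3006 = 9 \left(-1\right) - 3006 = -9 - 3006 = -3015$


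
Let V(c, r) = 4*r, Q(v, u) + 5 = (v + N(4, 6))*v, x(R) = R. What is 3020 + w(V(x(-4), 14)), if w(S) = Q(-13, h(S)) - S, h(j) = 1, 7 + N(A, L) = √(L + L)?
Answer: 3219 - 26*√3 ≈ 3174.0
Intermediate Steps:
N(A, L) = -7 + √2*√L (N(A, L) = -7 + √(L + L) = -7 + √(2*L) = -7 + √2*√L)
Q(v, u) = -5 + v*(-7 + v + 2*√3) (Q(v, u) = -5 + (v + (-7 + √2*√6))*v = -5 + (v + (-7 + 2*√3))*v = -5 + (-7 + v + 2*√3)*v = -5 + v*(-7 + v + 2*√3))
w(S) = 255 - S - 26*√3 (w(S) = (-5 + (-13)² - 1*(-13)*(7 - 2*√3)) - S = (-5 + 169 + (91 - 26*√3)) - S = (255 - 26*√3) - S = 255 - S - 26*√3)
3020 + w(V(x(-4), 14)) = 3020 + (255 - 4*14 - 26*√3) = 3020 + (255 - 1*56 - 26*√3) = 3020 + (255 - 56 - 26*√3) = 3020 + (199 - 26*√3) = 3219 - 26*√3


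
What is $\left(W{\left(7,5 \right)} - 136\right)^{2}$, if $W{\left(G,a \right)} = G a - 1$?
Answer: $10404$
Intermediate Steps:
$W{\left(G,a \right)} = -1 + G a$
$\left(W{\left(7,5 \right)} - 136\right)^{2} = \left(\left(-1 + 7 \cdot 5\right) - 136\right)^{2} = \left(\left(-1 + 35\right) - 136\right)^{2} = \left(34 - 136\right)^{2} = \left(-102\right)^{2} = 10404$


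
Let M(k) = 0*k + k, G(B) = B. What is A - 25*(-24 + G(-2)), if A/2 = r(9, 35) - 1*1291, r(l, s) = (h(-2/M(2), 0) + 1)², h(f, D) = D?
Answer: -1930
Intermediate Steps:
M(k) = k (M(k) = 0 + k = k)
r(l, s) = 1 (r(l, s) = (0 + 1)² = 1² = 1)
A = -2580 (A = 2*(1 - 1*1291) = 2*(1 - 1291) = 2*(-1290) = -2580)
A - 25*(-24 + G(-2)) = -2580 - 25*(-24 - 2) = -2580 - 25*(-26) = -2580 - 1*(-650) = -2580 + 650 = -1930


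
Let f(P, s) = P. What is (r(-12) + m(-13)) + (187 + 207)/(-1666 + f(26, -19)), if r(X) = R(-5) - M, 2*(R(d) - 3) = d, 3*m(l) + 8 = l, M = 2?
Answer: -7167/820 ≈ -8.7402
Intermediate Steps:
m(l) = -8/3 + l/3
R(d) = 3 + d/2
r(X) = -3/2 (r(X) = (3 + (½)*(-5)) - 1*2 = (3 - 5/2) - 2 = ½ - 2 = -3/2)
(r(-12) + m(-13)) + (187 + 207)/(-1666 + f(26, -19)) = (-3/2 + (-8/3 + (⅓)*(-13))) + (187 + 207)/(-1666 + 26) = (-3/2 + (-8/3 - 13/3)) + 394/(-1640) = (-3/2 - 7) + 394*(-1/1640) = -17/2 - 197/820 = -7167/820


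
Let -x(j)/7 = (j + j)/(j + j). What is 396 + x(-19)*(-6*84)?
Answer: 3924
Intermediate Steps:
x(j) = -7 (x(j) = -7*(j + j)/(j + j) = -7*2*j/(2*j) = -7*2*j*1/(2*j) = -7*1 = -7)
396 + x(-19)*(-6*84) = 396 - (-42)*84 = 396 - 7*(-504) = 396 + 3528 = 3924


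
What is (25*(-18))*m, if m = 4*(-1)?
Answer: 1800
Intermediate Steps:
m = -4
(25*(-18))*m = (25*(-18))*(-4) = -450*(-4) = 1800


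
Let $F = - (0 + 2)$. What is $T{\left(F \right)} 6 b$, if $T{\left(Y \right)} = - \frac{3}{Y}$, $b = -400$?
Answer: $-3600$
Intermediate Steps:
$F = -2$ ($F = \left(-1\right) 2 = -2$)
$T{\left(F \right)} 6 b = - \frac{3}{-2} \cdot 6 \left(-400\right) = \left(-3\right) \left(- \frac{1}{2}\right) 6 \left(-400\right) = \frac{3}{2} \cdot 6 \left(-400\right) = 9 \left(-400\right) = -3600$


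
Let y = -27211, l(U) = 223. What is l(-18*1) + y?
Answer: -26988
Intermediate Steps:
l(-18*1) + y = 223 - 27211 = -26988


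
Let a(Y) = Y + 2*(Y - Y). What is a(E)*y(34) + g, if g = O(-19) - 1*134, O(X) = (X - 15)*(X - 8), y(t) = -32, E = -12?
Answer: 1168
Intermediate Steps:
O(X) = (-15 + X)*(-8 + X)
a(Y) = Y (a(Y) = Y + 2*0 = Y + 0 = Y)
g = 784 (g = (120 + (-19)² - 23*(-19)) - 1*134 = (120 + 361 + 437) - 134 = 918 - 134 = 784)
a(E)*y(34) + g = -12*(-32) + 784 = 384 + 784 = 1168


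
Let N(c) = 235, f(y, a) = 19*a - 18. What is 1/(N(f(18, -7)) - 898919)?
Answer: -1/898684 ≈ -1.1127e-6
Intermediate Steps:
f(y, a) = -18 + 19*a
1/(N(f(18, -7)) - 898919) = 1/(235 - 898919) = 1/(-898684) = -1/898684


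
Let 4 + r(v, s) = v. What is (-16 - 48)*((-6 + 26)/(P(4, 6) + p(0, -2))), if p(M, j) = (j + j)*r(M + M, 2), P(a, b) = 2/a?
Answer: -2560/33 ≈ -77.576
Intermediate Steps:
r(v, s) = -4 + v
p(M, j) = 2*j*(-4 + 2*M) (p(M, j) = (j + j)*(-4 + (M + M)) = (2*j)*(-4 + 2*M) = 2*j*(-4 + 2*M))
(-16 - 48)*((-6 + 26)/(P(4, 6) + p(0, -2))) = (-16 - 48)*((-6 + 26)/(2/4 + 4*(-2)*(-2 + 0))) = -1280/(2*(¼) + 4*(-2)*(-2)) = -1280/(½ + 16) = -1280/33/2 = -1280*2/33 = -64*40/33 = -2560/33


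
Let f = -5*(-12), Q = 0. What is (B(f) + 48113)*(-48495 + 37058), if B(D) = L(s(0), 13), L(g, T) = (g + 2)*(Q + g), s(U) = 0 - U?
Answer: -550268381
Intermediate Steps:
s(U) = -U
f = 60
L(g, T) = g*(2 + g) (L(g, T) = (g + 2)*(0 + g) = (2 + g)*g = g*(2 + g))
B(D) = 0 (B(D) = (-1*0)*(2 - 1*0) = 0*(2 + 0) = 0*2 = 0)
(B(f) + 48113)*(-48495 + 37058) = (0 + 48113)*(-48495 + 37058) = 48113*(-11437) = -550268381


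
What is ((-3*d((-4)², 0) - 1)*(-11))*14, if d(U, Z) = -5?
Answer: -2156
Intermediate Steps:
((-3*d((-4)², 0) - 1)*(-11))*14 = ((-3*(-5) - 1)*(-11))*14 = ((15 - 1)*(-11))*14 = (14*(-11))*14 = -154*14 = -2156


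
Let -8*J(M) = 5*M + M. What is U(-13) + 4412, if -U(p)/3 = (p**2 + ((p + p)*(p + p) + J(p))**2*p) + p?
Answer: 293501015/16 ≈ 1.8344e+7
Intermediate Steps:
J(M) = -3*M/4 (J(M) = -(5*M + M)/8 = -3*M/4)
U(p) = -3*p - 3*p**2 - 3*p*(4*p**2 - 3*p/4)**2 (U(p) = -3*((p**2 + ((p + p)*(p + p) - 3*p/4)**2*p) + p) = -3*((p**2 + ((2*p)*(2*p) - 3*p/4)**2*p) + p) = -3*((p**2 + (4*p**2 - 3*p/4)**2*p) + p) = -3*((p**2 + p*(4*p**2 - 3*p/4)**2) + p) = -3*(p + p**2 + p*(4*p**2 - 3*p/4)**2) = -3*p - 3*p**2 - 3*p*(4*p**2 - 3*p/4)**2)
U(-13) + 4412 = -3/16*(-13)*(16 + 16*(-13) + (-13)**2*(-3 + 16*(-13))**2) + 4412 = -3/16*(-13)*(16 - 208 + 169*(-3 - 208)**2) + 4412 = -3/16*(-13)*(16 - 208 + 169*(-211)**2) + 4412 = -3/16*(-13)*(16 - 208 + 169*44521) + 4412 = -3/16*(-13)*(16 - 208 + 7524049) + 4412 = -3/16*(-13)*7523857 + 4412 = 293430423/16 + 4412 = 293501015/16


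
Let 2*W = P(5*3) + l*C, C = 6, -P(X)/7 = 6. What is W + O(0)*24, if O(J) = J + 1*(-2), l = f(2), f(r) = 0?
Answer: -69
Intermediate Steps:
P(X) = -42 (P(X) = -7*6 = -42)
l = 0
O(J) = -2 + J (O(J) = J - 2 = -2 + J)
W = -21 (W = (-42 + 0*6)/2 = (-42 + 0)/2 = (½)*(-42) = -21)
W + O(0)*24 = -21 + (-2 + 0)*24 = -21 - 2*24 = -21 - 48 = -69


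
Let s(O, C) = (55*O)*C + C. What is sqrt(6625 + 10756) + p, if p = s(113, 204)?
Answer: 1268064 + sqrt(17381) ≈ 1.2682e+6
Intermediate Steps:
s(O, C) = C + 55*C*O (s(O, C) = 55*C*O + C = C + 55*C*O)
p = 1268064 (p = 204*(1 + 55*113) = 204*(1 + 6215) = 204*6216 = 1268064)
sqrt(6625 + 10756) + p = sqrt(6625 + 10756) + 1268064 = sqrt(17381) + 1268064 = 1268064 + sqrt(17381)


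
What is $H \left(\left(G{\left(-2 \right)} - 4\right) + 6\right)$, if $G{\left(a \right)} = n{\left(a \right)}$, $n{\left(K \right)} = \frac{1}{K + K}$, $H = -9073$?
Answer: $- \frac{63511}{4} \approx -15878.0$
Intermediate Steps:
$n{\left(K \right)} = \frac{1}{2 K}$
$G{\left(a \right)} = \frac{1}{2 a}$
$H \left(\left(G{\left(-2 \right)} - 4\right) + 6\right) = - 9073 \left(\left(\frac{1}{2 \left(-2\right)} - 4\right) + 6\right) = - 9073 \left(\left(\frac{1}{2} \left(- \frac{1}{2}\right) - 4\right) + 6\right) = - 9073 \left(\left(- \frac{1}{4} - 4\right) + 6\right) = - 9073 \left(- \frac{17}{4} + 6\right) = \left(-9073\right) \frac{7}{4} = - \frac{63511}{4}$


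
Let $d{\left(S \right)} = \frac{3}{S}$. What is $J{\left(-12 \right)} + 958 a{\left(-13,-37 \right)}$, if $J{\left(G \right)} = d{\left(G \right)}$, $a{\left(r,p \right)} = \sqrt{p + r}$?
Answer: $- \frac{1}{4} + 4790 i \sqrt{2} \approx -0.25 + 6774.1 i$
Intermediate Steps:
$J{\left(G \right)} = \frac{3}{G}$
$J{\left(-12 \right)} + 958 a{\left(-13,-37 \right)} = \frac{3}{-12} + 958 \sqrt{-37 - 13} = 3 \left(- \frac{1}{12}\right) + 958 \sqrt{-50} = - \frac{1}{4} + 958 \cdot 5 i \sqrt{2} = - \frac{1}{4} + 4790 i \sqrt{2}$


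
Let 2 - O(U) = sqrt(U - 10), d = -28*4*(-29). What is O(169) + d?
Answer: 3250 - sqrt(159) ≈ 3237.4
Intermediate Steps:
d = 3248 (d = -112*(-29) = 3248)
O(U) = 2 - sqrt(-10 + U) (O(U) = 2 - sqrt(U - 10) = 2 - sqrt(-10 + U))
O(169) + d = (2 - sqrt(-10 + 169)) + 3248 = (2 - sqrt(159)) + 3248 = 3250 - sqrt(159)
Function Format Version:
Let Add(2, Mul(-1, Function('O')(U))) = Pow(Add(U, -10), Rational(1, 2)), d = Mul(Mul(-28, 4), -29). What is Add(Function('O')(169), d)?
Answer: Add(3250, Mul(-1, Pow(159, Rational(1, 2)))) ≈ 3237.4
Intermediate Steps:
d = 3248 (d = Mul(-112, -29) = 3248)
Function('O')(U) = Add(2, Mul(-1, Pow(Add(-10, U), Rational(1, 2)))) (Function('O')(U) = Add(2, Mul(-1, Pow(Add(U, -10), Rational(1, 2)))) = Add(2, Mul(-1, Pow(Add(-10, U), Rational(1, 2)))))
Add(Function('O')(169), d) = Add(Add(2, Mul(-1, Pow(Add(-10, 169), Rational(1, 2)))), 3248) = Add(Add(2, Mul(-1, Pow(159, Rational(1, 2)))), 3248) = Add(3250, Mul(-1, Pow(159, Rational(1, 2))))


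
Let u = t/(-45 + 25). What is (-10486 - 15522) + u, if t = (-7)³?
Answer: -519817/20 ≈ -25991.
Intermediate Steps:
t = -343
u = 343/20 (u = -343/(-45 + 25) = -343/(-20) = -343*(-1/20) = 343/20 ≈ 17.150)
(-10486 - 15522) + u = (-10486 - 15522) + 343/20 = -26008 + 343/20 = -519817/20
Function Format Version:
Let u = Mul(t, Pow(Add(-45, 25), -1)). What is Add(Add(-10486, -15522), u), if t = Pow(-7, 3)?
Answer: Rational(-519817, 20) ≈ -25991.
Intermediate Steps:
t = -343
u = Rational(343, 20) (u = Mul(-343, Pow(Add(-45, 25), -1)) = Mul(-343, Pow(-20, -1)) = Mul(-343, Rational(-1, 20)) = Rational(343, 20) ≈ 17.150)
Add(Add(-10486, -15522), u) = Add(Add(-10486, -15522), Rational(343, 20)) = Add(-26008, Rational(343, 20)) = Rational(-519817, 20)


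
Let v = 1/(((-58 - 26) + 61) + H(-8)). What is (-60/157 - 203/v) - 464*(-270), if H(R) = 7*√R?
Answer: 20401933/157 - 2842*I*√2 ≈ 1.2995e+5 - 4019.2*I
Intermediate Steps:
v = 1/(-23 + 14*I*√2) (v = 1/(((-58 - 26) + 61) + 7*√(-8)) = 1/((-84 + 61) + 7*(2*I*√2)) = 1/(-23 + 14*I*√2) ≈ -0.024973 - 0.021497*I)
(-60/157 - 203/v) - 464*(-270) = (-60/157 - 203/(-23/921 - 14*I*√2/921)) - 464*(-270) = (-60*1/157 - 203/(-23/921 - 14*I*√2/921)) + 125280 = (-60/157 - 203/(-23/921 - 14*I*√2/921)) + 125280 = 19668900/157 - 203/(-23/921 - 14*I*√2/921)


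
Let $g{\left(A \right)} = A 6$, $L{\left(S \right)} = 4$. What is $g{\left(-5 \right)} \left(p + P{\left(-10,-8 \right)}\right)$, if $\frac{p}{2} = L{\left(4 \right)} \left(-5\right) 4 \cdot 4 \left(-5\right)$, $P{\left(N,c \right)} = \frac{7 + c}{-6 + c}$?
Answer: $- \frac{672015}{7} \approx -96002.0$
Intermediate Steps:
$P{\left(N,c \right)} = \frac{7 + c}{-6 + c}$
$p = 3200$ ($p = 2 \cdot 4 \left(-5\right) 4 \cdot 4 \left(-5\right) = 2 \cdot 4 \left(\left(-20\right) 4\right) \left(-5\right) = 2 \cdot 4 \left(-80\right) \left(-5\right) = 2 \left(\left(-320\right) \left(-5\right)\right) = 2 \cdot 1600 = 3200$)
$g{\left(A \right)} = 6 A$
$g{\left(-5 \right)} \left(p + P{\left(-10,-8 \right)}\right) = 6 \left(-5\right) \left(3200 + \frac{7 - 8}{-6 - 8}\right) = - 30 \left(3200 + \frac{1}{-14} \left(-1\right)\right) = - 30 \left(3200 - - \frac{1}{14}\right) = - 30 \left(3200 + \frac{1}{14}\right) = \left(-30\right) \frac{44801}{14} = - \frac{672015}{7}$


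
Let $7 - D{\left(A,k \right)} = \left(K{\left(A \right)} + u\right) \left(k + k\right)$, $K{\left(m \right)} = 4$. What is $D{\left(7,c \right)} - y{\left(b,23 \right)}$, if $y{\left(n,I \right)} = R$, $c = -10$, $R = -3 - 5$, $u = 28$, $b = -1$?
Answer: $655$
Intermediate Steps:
$R = -8$ ($R = -3 - 5 = -8$)
$y{\left(n,I \right)} = -8$
$D{\left(A,k \right)} = 7 - 64 k$ ($D{\left(A,k \right)} = 7 - \left(4 + 28\right) \left(k + k\right) = 7 - 32 \cdot 2 k = 7 - 64 k$)
$D{\left(7,c \right)} - y{\left(b,23 \right)} = \left(7 - -640\right) - -8 = \left(7 + 640\right) + 8 = 647 + 8 = 655$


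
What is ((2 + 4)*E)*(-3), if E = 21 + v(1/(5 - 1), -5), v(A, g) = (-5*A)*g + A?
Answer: -495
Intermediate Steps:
v(A, g) = A - 5*A*g (v(A, g) = -5*A*g + A = A - 5*A*g)
E = 55/2 (E = 21 + (1 - 5*(-5))/(5 - 1) = 21 + (1 + 25)/4 = 21 + (1/4)*26 = 21 + 13/2 = 55/2 ≈ 27.500)
((2 + 4)*E)*(-3) = ((2 + 4)*(55/2))*(-3) = (6*(55/2))*(-3) = 165*(-3) = -495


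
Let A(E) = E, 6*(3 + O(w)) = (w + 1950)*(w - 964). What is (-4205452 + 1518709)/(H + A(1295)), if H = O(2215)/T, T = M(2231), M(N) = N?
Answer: -521228142/326743 ≈ -1595.2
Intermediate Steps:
O(w) = -3 + (-964 + w)*(1950 + w)/6 (O(w) = -3 + ((w + 1950)*(w - 964))/6 = -3 + ((1950 + w)*(-964 + w))/6 = -3 + ((-964 + w)*(1950 + w))/6 = -3 + (-964 + w)*(1950 + w)/6)
T = 2231
H = 75513/194 (H = (-313303 + (⅙)*2215² + (493/3)*2215)/2231 = (-313303 + (⅙)*4906225 + 1091995/3)*(1/2231) = (-313303 + 4906225/6 + 1091995/3)*(1/2231) = (1736799/2)*(1/2231) = 75513/194 ≈ 389.24)
(-4205452 + 1518709)/(H + A(1295)) = (-4205452 + 1518709)/(75513/194 + 1295) = -2686743/326743/194 = -2686743*194/326743 = -521228142/326743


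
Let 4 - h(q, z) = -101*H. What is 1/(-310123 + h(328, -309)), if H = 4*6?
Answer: -1/307695 ≈ -3.2500e-6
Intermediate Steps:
H = 24
h(q, z) = 2428 (h(q, z) = 4 - (-101)*24 = 4 - 1*(-2424) = 4 + 2424 = 2428)
1/(-310123 + h(328, -309)) = 1/(-310123 + 2428) = 1/(-307695) = -1/307695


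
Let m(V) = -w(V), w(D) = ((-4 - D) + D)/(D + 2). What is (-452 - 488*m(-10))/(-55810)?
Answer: 104/27905 ≈ 0.0037269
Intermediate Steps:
w(D) = -4/(2 + D)
m(V) = 4/(2 + V) (m(V) = -(-4)/(2 + V) = 4/(2 + V))
(-452 - 488*m(-10))/(-55810) = (-452 - 1952/(2 - 10))/(-55810) = (-452 - 1952/(-8))*(-1/55810) = (-452 - 1952*(-1)/8)*(-1/55810) = (-452 - 488*(-½))*(-1/55810) = (-452 + 244)*(-1/55810) = -208*(-1/55810) = 104/27905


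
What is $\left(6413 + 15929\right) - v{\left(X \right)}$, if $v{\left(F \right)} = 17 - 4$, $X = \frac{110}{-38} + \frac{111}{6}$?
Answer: $22329$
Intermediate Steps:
$X = \frac{593}{38}$ ($X = 110 \left(- \frac{1}{38}\right) + 111 \cdot \frac{1}{6} = - \frac{55}{19} + \frac{37}{2} = \frac{593}{38} \approx 15.605$)
$v{\left(F \right)} = 13$
$\left(6413 + 15929\right) - v{\left(X \right)} = \left(6413 + 15929\right) - 13 = 22342 - 13 = 22329$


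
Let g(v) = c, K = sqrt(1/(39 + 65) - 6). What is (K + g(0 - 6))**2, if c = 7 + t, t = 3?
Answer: (520 + I*sqrt(16198))**2/2704 ≈ 94.01 + 48.951*I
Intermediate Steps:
K = I*sqrt(16198)/52 (K = sqrt(1/104 - 6) = sqrt(-623/104) = I*sqrt(16198)/52 ≈ 2.4475*I)
c = 10 (c = 7 + 3 = 10)
g(v) = 10
(K + g(0 - 6))**2 = (I*sqrt(16198)/52 + 10)**2 = (10 + I*sqrt(16198)/52)**2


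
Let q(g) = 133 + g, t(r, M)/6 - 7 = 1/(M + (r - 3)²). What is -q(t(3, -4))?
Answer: -347/2 ≈ -173.50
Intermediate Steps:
t(r, M) = 42 + 6/(M + (-3 + r)²) (t(r, M) = 42 + 6/(M + (r - 3)²) = 42 + 6/(M + (-3 + r)²))
-q(t(3, -4)) = -(133 + 6*(1 + 7*(-4) + 7*(-3 + 3)²)/(-4 + (-3 + 3)²)) = -(133 + 6*(1 - 28 + 7*0²)/(-4 + 0²)) = -(133 + 6*(1 - 28 + 7*0)/(-4 + 0)) = -(133 + 6*(1 - 28 + 0)/(-4)) = -(133 + 6*(-¼)*(-27)) = -(133 + 81/2) = -1*347/2 = -347/2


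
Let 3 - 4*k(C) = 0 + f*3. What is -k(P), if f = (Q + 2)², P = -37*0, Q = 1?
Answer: 6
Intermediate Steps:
P = 0
f = 9 (f = (1 + 2)² = 3² = 9)
k(C) = -6 (k(C) = ¾ - (0 + 9*3)/4 = ¾ - (0 + 27)/4 = ¾ - ¼*27 = ¾ - 27/4 = -6)
-k(P) = -1*(-6) = 6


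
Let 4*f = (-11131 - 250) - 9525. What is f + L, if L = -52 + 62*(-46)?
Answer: -16261/2 ≈ -8130.5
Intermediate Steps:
L = -2904 (L = -52 - 2852 = -2904)
f = -10453/2 (f = ((-11131 - 250) - 9525)/4 = (-11381 - 9525)/4 = (¼)*(-20906) = -10453/2 ≈ -5226.5)
f + L = -10453/2 - 2904 = -16261/2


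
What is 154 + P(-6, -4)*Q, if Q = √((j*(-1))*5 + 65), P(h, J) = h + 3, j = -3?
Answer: 154 - 12*√5 ≈ 127.17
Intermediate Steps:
P(h, J) = 3 + h
Q = 4*√5 (Q = √(-3*(-1)*5 + 65) = √(3*5 + 65) = √(15 + 65) = √80 = 4*√5 ≈ 8.9443)
154 + P(-6, -4)*Q = 154 + (3 - 6)*(4*√5) = 154 - 12*√5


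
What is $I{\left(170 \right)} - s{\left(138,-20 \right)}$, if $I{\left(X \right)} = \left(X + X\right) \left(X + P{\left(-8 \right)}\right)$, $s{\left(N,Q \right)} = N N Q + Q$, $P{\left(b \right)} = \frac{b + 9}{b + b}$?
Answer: $\frac{1754715}{4} \approx 4.3868 \cdot 10^{5}$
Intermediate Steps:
$P{\left(b \right)} = \frac{9 + b}{2 b}$
$s{\left(N,Q \right)} = Q + Q N^{2}$ ($s{\left(N,Q \right)} = N^{2} Q + Q = Q N^{2} + Q = Q + Q N^{2}$)
$I{\left(X \right)} = 2 X \left(- \frac{1}{16} + X\right)$ ($I{\left(X \right)} = \left(X + X\right) \left(X + \frac{9 - 8}{2 \left(-8\right)}\right) = 2 X \left(X + \frac{1}{2} \left(- \frac{1}{8}\right) 1\right) = 2 X \left(X - \frac{1}{16}\right) = 2 X \left(- \frac{1}{16} + X\right)$)
$I{\left(170 \right)} - s{\left(138,-20 \right)} = \frac{1}{8} \cdot 170 \left(-1 + 16 \cdot 170\right) - - 20 \left(1 + 138^{2}\right) = \frac{1}{8} \cdot 170 \left(-1 + 2720\right) - - 20 \left(1 + 19044\right) = \frac{1}{8} \cdot 170 \cdot 2719 - \left(-20\right) 19045 = \frac{231115}{4} - -380900 = \frac{231115}{4} + 380900 = \frac{1754715}{4}$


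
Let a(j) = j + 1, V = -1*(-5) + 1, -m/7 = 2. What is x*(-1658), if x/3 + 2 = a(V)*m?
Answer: 497400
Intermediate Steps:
m = -14 (m = -7*2 = -14)
V = 6 (V = 5 + 1 = 6)
a(j) = 1 + j
x = -300 (x = -6 + 3*((1 + 6)*(-14)) = -6 + 3*(7*(-14)) = -6 + 3*(-98) = -6 - 294 = -300)
x*(-1658) = -300*(-1658) = 497400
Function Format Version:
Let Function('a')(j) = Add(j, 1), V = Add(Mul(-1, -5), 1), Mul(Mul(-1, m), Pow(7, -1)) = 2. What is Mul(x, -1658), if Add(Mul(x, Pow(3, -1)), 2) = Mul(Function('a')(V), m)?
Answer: 497400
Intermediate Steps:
m = -14 (m = Mul(-7, 2) = -14)
V = 6 (V = Add(5, 1) = 6)
Function('a')(j) = Add(1, j)
x = -300 (x = Add(-6, Mul(3, Mul(Add(1, 6), -14))) = Add(-6, Mul(3, Mul(7, -14))) = Add(-6, Mul(3, -98)) = Add(-6, -294) = -300)
Mul(x, -1658) = Mul(-300, -1658) = 497400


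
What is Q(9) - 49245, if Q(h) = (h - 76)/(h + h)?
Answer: -886477/18 ≈ -49249.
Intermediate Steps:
Q(h) = (-76 + h)/(2*h) (Q(h) = (-76 + h)/((2*h)) = (-76 + h)*(1/(2*h)) = (-76 + h)/(2*h))
Q(9) - 49245 = (½)*(-76 + 9)/9 - 49245 = (½)*(⅑)*(-67) - 49245 = -67/18 - 49245 = -886477/18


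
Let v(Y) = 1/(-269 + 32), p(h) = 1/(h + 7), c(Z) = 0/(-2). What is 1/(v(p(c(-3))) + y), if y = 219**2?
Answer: 237/11366756 ≈ 2.0850e-5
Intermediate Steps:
y = 47961
c(Z) = 0 (c(Z) = 0*(-1/2) = 0)
p(h) = 1/(7 + h)
v(Y) = -1/237 (v(Y) = 1/(-237) = -1/237)
1/(v(p(c(-3))) + y) = 1/(-1/237 + 47961) = 1/(11366756/237) = 237/11366756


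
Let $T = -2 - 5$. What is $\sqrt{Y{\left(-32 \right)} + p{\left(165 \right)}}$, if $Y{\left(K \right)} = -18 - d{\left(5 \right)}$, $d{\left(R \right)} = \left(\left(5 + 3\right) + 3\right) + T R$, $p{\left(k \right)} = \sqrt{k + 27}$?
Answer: $\sqrt{6 + 8 \sqrt{3}} \approx 4.4561$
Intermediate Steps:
$p{\left(k \right)} = \sqrt{27 + k}$
$T = -7$
$d{\left(R \right)} = 11 - 7 R$ ($d{\left(R \right)} = \left(\left(5 + 3\right) + 3\right) - 7 R = \left(8 + 3\right) - 7 R = 11 - 7 R$)
$Y{\left(K \right)} = 6$ ($Y{\left(K \right)} = -18 - \left(11 - 35\right) = -18 - -24 = -18 + 24 = 6$)
$\sqrt{Y{\left(-32 \right)} + p{\left(165 \right)}} = \sqrt{6 + \sqrt{27 + 165}} = \sqrt{6 + \sqrt{192}} = \sqrt{6 + 8 \sqrt{3}}$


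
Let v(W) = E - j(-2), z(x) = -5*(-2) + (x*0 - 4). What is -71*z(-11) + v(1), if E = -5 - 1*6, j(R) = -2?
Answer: -435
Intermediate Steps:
E = -11 (E = -5 - 6 = -11)
z(x) = 6 (z(x) = 10 + (0 - 4) = 10 - 4 = 6)
v(W) = -9 (v(W) = -11 - 1*(-2) = -11 + 2 = -9)
-71*z(-11) + v(1) = -71*6 - 9 = -426 - 9 = -435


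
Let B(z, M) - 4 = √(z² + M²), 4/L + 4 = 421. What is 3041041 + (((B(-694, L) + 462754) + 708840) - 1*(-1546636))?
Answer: 5759275 + 2*√20937800605/417 ≈ 5.7600e+6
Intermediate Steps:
L = 4/417 (L = 4/(-4 + 421) = 4/417 ≈ 0.0095923)
B(z, M) = 4 + √(M² + z²) (B(z, M) = 4 + √(z² + M²) = 4 + √(M² + z²))
3041041 + (((B(-694, L) + 462754) + 708840) - 1*(-1546636)) = 3041041 + ((((4 + √((4/417)² + (-694)²)) + 462754) + 708840) - 1*(-1546636)) = 3041041 + ((((4 + √(16/173889 + 481636)) + 462754) + 708840) + 1546636) = 3041041 + ((((4 + √(83751202420/173889)) + 462754) + 708840) + 1546636) = 3041041 + ((((4 + 2*√20937800605/417) + 462754) + 708840) + 1546636) = 3041041 + (((462758 + 2*√20937800605/417) + 708840) + 1546636) = 3041041 + ((1171598 + 2*√20937800605/417) + 1546636) = 3041041 + (2718234 + 2*√20937800605/417) = 5759275 + 2*√20937800605/417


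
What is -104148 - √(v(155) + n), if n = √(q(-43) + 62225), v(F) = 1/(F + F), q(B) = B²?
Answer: -104148 - √(310 + 96100*√64074)/310 ≈ -1.0416e+5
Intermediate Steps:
v(F) = 1/(2*F)
n = √64074 (n = √((-43)² + 62225) = √(1849 + 62225) = √64074 ≈ 253.13)
-104148 - √(v(155) + n) = -104148 - √((½)/155 + √64074) = -104148 - √((½)*(1/155) + √64074) = -104148 - √(1/310 + √64074)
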